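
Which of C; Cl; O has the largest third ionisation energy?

O

The third ionization energy removes an electron from the +2 ion. For each element: C²⁺ still has 2 valence electrons; Cl²⁺ still has 5 valence electrons; O²⁺ still has 4 valence electrons.
All are still removing valence electrons, so compare the +2 ions as you would atoms: IE_3 generally rises across a period (higher Z_eff) and falls down a group (larger shell), subject to the usual subshell exceptions.
Valence configurations: C²⁺ [He]2s², Cl²⁺ [Ne]3s²3p³, O²⁺ [He]2s²2p².
The numbers (kJ/mol): C 4620, Cl 3822, O 5300.
Overall IE_3 order: Cl < C < O.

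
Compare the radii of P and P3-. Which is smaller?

P

Forming P3- adds 3 electrons to P. More electron–electron repulsion in the same shell, with unchanged nuclear charge, lets the cloud expand.
An anion is larger than its parent atom: P3- > P.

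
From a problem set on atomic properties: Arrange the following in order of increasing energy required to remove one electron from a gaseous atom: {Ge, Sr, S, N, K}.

First ionization energy rises across a period (greater Z_eff holds electrons more tightly) and falls down a group (valence electrons are farther from the nucleus).
Here both period and group differ, so the two effects have to be weighed against each other.
Sr > K: the two effects oppose for this pair; the across-period effect wins (550 vs 419 kJ/mol).
Ge > Sr: both effects reinforce here, so Ge is clearly the higher of the two.
S > Ge: relative to Ge, both the across-period and down-group shifts push S's first ionization energy up.
N > S: period and group pull opposite ways; the down-group shift dominates (1402 vs 1000 kJ/mol).
For reference (kJ/mol): N 1402, S 1000, K 419, Ge 762, Sr 550.
So from lowest to highest: K < Sr < Ge < S < N.

K < Sr < Ge < S < N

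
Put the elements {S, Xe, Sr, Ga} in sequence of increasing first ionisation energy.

Sr < Ga < S < Xe

S is in period 3, group 16; Ga is in period 4, group 13; Sr is in period 5, group 2; Xe is in period 5, group 18.
IE₁ increases left→right with effective nuclear charge and decreases top→bottom as the valence shell moves farther out.
Here both period and group differ, so the two effects have to be weighed against each other.
Ga > Sr: both effects reinforce here, so Ga is clearly the higher of the two.
S > Ga: both effects reinforce here, so S is clearly the higher of the two.
Xe > S: the two effects oppose for this pair; the across-period effect wins (1170 vs 1000 kJ/mol).
Approximate values (kJ/mol): S 1000, Ga 579, Sr 550, Xe 1170.
So from lowest to highest: Sr < Ga < S < Xe.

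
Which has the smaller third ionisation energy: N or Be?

N

The third ionization energy removes an electron from the +2 ion. For each element: N²⁺ still has 3 valence electrons; Be²⁺ is the bare [He] core.
Breaking into a closed-shell core is much more expensive than removing a leftover valence electron — Be has the largest IE_3 here.
Approximate IE_3 values (kJ/mol): N 4578, Be 14849.
Putting it together, IE_3: N < Be.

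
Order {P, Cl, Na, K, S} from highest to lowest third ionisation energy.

Na, K, Cl, S, P

Consider each +2 ion: P²⁺ still has 3 valence electrons; Cl²⁺ still has 5 valence electrons; Na²⁺ is already 1 electron into the core; K²⁺ is already 1 electron into the core; S²⁺ still has 4 valence electrons.
Pulling an electron out of a noble-gas core costs far more than removing a remaining valence electron, so K and Na sit at the high end of IE_3.
Valence configurations: P²⁺ [Ne]3s²3p¹, Cl²⁺ [Ne]3s²3p³, S²⁺ [Ne]3s²3p².
Approximate IE_3 values (kJ/mol): P 2914, Cl 3822, Na 6910, K 4420, S 3357.
Hence IE_3: P < S < Cl < K < Na.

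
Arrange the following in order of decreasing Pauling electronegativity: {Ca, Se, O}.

O is in period 2, group 16; Ca is in period 4, group 2; Se is in period 4, group 16.
Smaller atoms with higher effective nuclear charge are more electronegative.
Neither a single period nor a single group — weigh both effects.
Se > Ca: both are in period 4; the period trend gives Se the larger value.
O > Se: O sits above Se in group 16, so the down-group effect alone puts O higher.
For reference (Pauling): O 3.44, Ca 1.00, Se 2.55.
So from highest to lowest: O > Se > Ca.

O, Se, Ca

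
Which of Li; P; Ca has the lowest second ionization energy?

IE_2 is the cost of taking one more electron from the +1 cation: Li⁺ is the bare [He] core; P⁺ still has 4 valence electrons; Ca⁺ still has 1 valence electron.
Pulling an electron out of a noble-gas core costs far more than removing a remaining valence electron, so Li sits at the high end of IE_2.
Valence configurations: P⁺ [Ne]3s²3p², Ca⁺ [Ar]4s¹.
The numbers (kJ/mol): Li 7298, P 1907, Ca 1145.
Hence IE_2: Ca < P < Li.

Ca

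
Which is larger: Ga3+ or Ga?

Ga

Forming Ga3+ removes 3 electrons from Ga. Fewer electrons for the same nuclear charge means less shielding and a higher Z_eff on the remaining electrons, and for main-group metals the entire outer shell is lost.
A cation is smaller than its parent atom: Ga3+ < Ga.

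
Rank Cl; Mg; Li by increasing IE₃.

Consider each +2 ion: Cl²⁺ still has 5 valence electrons; Mg²⁺ is the bare [Ne] core; Li²⁺ is already 1 electron into the core.
Pulling an electron out of a noble-gas core costs far more than removing a remaining valence electron, so Mg and Li sit at the high end of IE_3.
Tabulated IE_3 (kJ/mol): Cl 3822, Mg 7733, Li 11815.
Putting it together, IE_3: Cl < Mg < Li.

Cl, Mg, Li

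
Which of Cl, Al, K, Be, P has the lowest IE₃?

Consider each +2 ion: Cl²⁺ still has 5 valence electrons; Al²⁺ still has 1 valence electron; K²⁺ is already 1 electron into the core; Be²⁺ is the bare [He] core; P²⁺ still has 3 valence electrons.
Core electrons are held far more tightly than valence electrons, so K and Be top the IE_3 order.
Valence configurations: Cl²⁺ [Ne]3s²3p³, Al²⁺ [Ne]3s¹, P²⁺ [Ne]3s²3p¹.
Approximate IE_3 values (kJ/mol): Cl 3822, Al 2745, K 4420, Be 14849, P 2914.
So the third ionization energies run Al < P < Cl < K < Be.

Al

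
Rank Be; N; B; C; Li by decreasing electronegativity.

N > C > B > Be > Li

Li is in period 2, group 1; Be is in period 2, group 2; B is in period 2, group 13; C is in period 2, group 14; N is in period 2, group 15.
Smaller atoms with higher effective nuclear charge are more electronegative.
All lie in period 2, so electronegativity increases left to right.
So from highest to lowest: N > C > B > Be > Li.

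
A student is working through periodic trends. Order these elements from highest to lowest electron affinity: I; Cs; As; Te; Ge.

Atoms with high Z_eff and room in the valence shell (especially the halogens) have the most exothermic electron affinities.
These span different periods and groups, so the two trends combine.
As > Cs: relative to Cs, both the across-period and down-group shifts push As's electron affinity up.
Ge > As: this pair runs against the simple trend — see the exception note.
Te > Ge: the two effects oppose for this pair; the across-period effect wins (190 vs 119 kJ/mol).
I > Te: both are in period 5; the period trend gives I the larger value.
Note the exception: Ge has a higher electron affinity than As, contrary to the simple trend — adding an electron to As's half-filled 4p³ is unfavourable, so Ge (4p²) has the more exothermic EA.
Tabulated electron affinity (kJ/mol): Ge 119, As 78, Te 190, I 295, Cs 46.
So from highest to lowest: I > Te > Ge > As > Cs.

I, Te, Ge, As, Cs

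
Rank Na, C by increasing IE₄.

C, Na

After 3 electrons have been removed, what remains? Na³⁺ is already 2 electrons into the core; C³⁺ still has 1 valence electron.
Core electrons are held far more tightly than valence electrons, so Na tops the IE_4 order.
The numbers (kJ/mol): Na 9543, C 6223.
So the fourth ionization energies run C < Na.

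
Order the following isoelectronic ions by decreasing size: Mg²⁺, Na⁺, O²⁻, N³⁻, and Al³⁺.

N³⁻ > O²⁻ > Na⁺ > Mg²⁺ > Al³⁺

All of these have 10 electrons, so size is governed by nuclear charge alone: the more protons, the stronger the pull on the same electron cloud, and the smaller the ion.
Nuclear charges: Al³⁺ (Z=13), Mg²⁺ (Z=12), Na⁺ (Z=11), O²⁻ (Z=8), N³⁻ (Z=7).
Largest to smallest: N³⁻ > O²⁻ > Na⁺ > Mg²⁺ > Al³⁺.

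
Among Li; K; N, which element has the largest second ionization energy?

The second ionization energy removes an electron from the +1 ion. For each element: Li⁺ is the bare [He] core; K⁺ is the bare [Ar] core; N⁺ still has 4 valence electrons.
Pulling an electron out of a noble-gas core costs far more than removing a remaining valence electron, so K and Li sit at the high end of IE_2.
The numbers (kJ/mol): Li 7298, K 3052, N 2856.
Putting it together, IE_2: N < K < Li.

Li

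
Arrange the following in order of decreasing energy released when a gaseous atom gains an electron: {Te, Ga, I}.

I > Te > Ga

Ga is in period 4, group 13; Te is in period 5, group 16; I is in period 5, group 17.
Electron affinity generally becomes more exothermic across a period toward the halogens and less exothermic down a group.
Here both period and group differ, so the two effects have to be weighed against each other.
Te > Ga: the two effects oppose for this pair; the across-period effect wins (190 vs 29 kJ/mol).
I > Te: both are in period 5; the period trend gives I the larger value.
For reference (kJ/mol): Ga 29, Te 190, I 295.
So from highest to lowest: I > Te > Ga.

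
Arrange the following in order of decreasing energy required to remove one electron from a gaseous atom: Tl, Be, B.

First ionization energy rises across a period (greater Z_eff holds electrons more tightly) and falls down a group (valence electrons are farther from the nucleus).
Neither a single period nor a single group — weigh both effects.
B > Tl: they share group 13; the group trend gives B the larger value.
Be > B: this pair runs against the simple trend — see the exception note.
Note the exception: Be has a higher first ionization energy than B, contrary to the simple trend — removing B's lone 2p electron is easier than breaking Be's filled 2s².
Approximate values (kJ/mol): Be 900, B 801, Tl 589.
So from highest to lowest: Be > B > Tl.

Be, B, Tl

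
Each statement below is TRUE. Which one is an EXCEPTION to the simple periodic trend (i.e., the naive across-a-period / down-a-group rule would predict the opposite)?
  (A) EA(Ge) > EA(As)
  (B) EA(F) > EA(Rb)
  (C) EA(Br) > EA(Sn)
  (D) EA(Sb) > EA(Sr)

(A)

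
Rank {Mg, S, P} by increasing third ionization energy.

IE_3 is the cost of taking one more electron from the +2 cation: Mg²⁺ is the bare [Ne] core; S²⁺ still has 4 valence electrons; P²⁺ still has 3 valence electrons.
Breaking into a closed-shell core is much more expensive than removing a leftover valence electron — Mg has the largest IE_3 here.
Valence configurations: S²⁺ [Ne]3s²3p², P²⁺ [Ne]3s²3p¹.
The numbers (kJ/mol): Mg 7733, S 3357, P 2914.
Putting it together, IE_3: P < S < Mg.

P < S < Mg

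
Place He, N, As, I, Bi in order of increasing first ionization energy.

Bi < As < I < N < He

He is in period 1, group 18; N is in period 2, group 15; As is in period 4, group 15; I is in period 5, group 17; Bi is in period 6, group 15.
Across a period the outer electron is held more tightly (higher IE₁); down a group it sits in a higher shell, more shielded, and comes off more easily.
Here both period and group differ, so the two effects have to be weighed against each other.
As > Bi: As sits above Bi in group 15, so the down-group effect alone puts As higher.
I > As: the two effects oppose for this pair; the across-period effect wins (1008 vs 947 kJ/mol).
N > I: the two effects oppose for this pair; the down-group effect wins (1402 vs 1008 kJ/mol).
He > N: both effects reinforce here, so He is clearly the higher of the two.
For reference (kJ/mol): He 2372, N 1402, As 947, I 1008, Bi 703.
So from lowest to highest: Bi < As < I < N < He.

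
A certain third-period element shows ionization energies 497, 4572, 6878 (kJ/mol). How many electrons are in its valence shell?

Look for the largest jump between consecutive ionization energies: IE2/IE1 ≈ 9.2, far larger than any earlier ratio.
That jump marks the point where a core electron is being removed. So the atom has 1 valence electron.

1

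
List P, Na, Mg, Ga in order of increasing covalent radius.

P < Ga < Mg < Na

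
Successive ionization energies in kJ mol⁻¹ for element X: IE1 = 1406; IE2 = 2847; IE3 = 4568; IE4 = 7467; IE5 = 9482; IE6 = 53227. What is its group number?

Group 15

Look for the largest jump between consecutive ionization energies: IE6/IE5 ≈ 5.6, far larger than any earlier ratio.
That jump marks the point where a core electron is being removed. So the atom has 5 valence electrons.
A main-group element with 5 valence electrons is in group 15.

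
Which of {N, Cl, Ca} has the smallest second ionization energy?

Ca

After 1 electron has been removed, what remains? N⁺ still has 4 valence electrons; Cl⁺ still has 6 valence electrons; Ca⁺ still has 1 valence electron.
All are still removing valence electrons, so compare the +1 ions as you would atoms: IE_2 generally rises across a period (higher Z_eff) and falls down a group (larger shell), subject to the usual subshell exceptions.
Valence configurations: N⁺ [He]2s²2p², Cl⁺ [Ne]3s²3p⁴, Ca⁺ [Ar]4s¹.
Tabulated IE_2 (kJ/mol): N 2856, Cl 2298, Ca 1145.
Hence IE_2: Ca < Cl < N.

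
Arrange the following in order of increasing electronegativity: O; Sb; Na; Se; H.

H is in period 1, group 1; O is in period 2, group 16; Na is in period 3, group 1; Se is in period 4, group 16; Sb is in period 5, group 15.
Smaller atoms with higher effective nuclear charge are more electronegative.
Here both period and group differ, so the two effects have to be weighed against each other.
Sb > Na: period and group pull opposite ways; the across-period shift dominates (2.05 vs 0.93).
H > Sb: the two effects oppose for this pair; the down-group effect wins (2.20 vs 2.05).
Se > H: period and group pull opposite ways; the across-period shift dominates (2.55 vs 2.20).
O > Se: they share group 16; the group trend gives O the larger value.
For reference (Pauling): H 2.20, O 3.44, Na 0.93, Se 2.55, Sb 2.05.
So from lowest to highest: Na < Sb < H < Se < O.

Na, Sb, H, Se, O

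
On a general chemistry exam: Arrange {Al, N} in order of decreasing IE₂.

N > Al

The second ionization energy removes an electron from the +1 ion. For each element: Al⁺ still has 2 valence electrons; N⁺ still has 4 valence electrons.
All are still removing valence electrons, so compare the +1 ions as you would atoms: IE_2 generally rises across a period (higher Z_eff) and falls down a group (larger shell), subject to the usual subshell exceptions.
Valence configurations: Al⁺ [Ne]3s², N⁺ [He]2s²2p².
The numbers (kJ/mol): Al 1817, N 2856.
Putting it together, IE_2: Al < N.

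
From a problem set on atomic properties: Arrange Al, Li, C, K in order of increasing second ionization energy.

Al, C, K, Li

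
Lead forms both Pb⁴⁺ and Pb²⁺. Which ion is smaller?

Pb⁴⁺

Both ions have Z = 82 protons, but Pb⁴⁺ has lost more electrons, so its remaining electrons feel a larger effective nuclear charge per electron and are pulled in more tightly.
Higher positive charge → smaller ion, so Pb²⁺ > Pb⁴⁺.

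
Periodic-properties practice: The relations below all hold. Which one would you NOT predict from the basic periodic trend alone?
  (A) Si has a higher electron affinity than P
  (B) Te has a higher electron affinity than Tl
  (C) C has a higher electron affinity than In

(A)

The general trend: electron affinity increases across a period and decreases down a group.
(A) Si (period 3, group 14) vs P (period 3, group 15): the stated order contradicts the simple trend.
(B) Te (period 5, group 16) vs Tl (period 6, group 13): the stated order agrees with the simple trend.
(C) C (period 2, group 14) vs In (period 5, group 13): the stated order agrees with the simple trend.
The exception is (A): adding an electron to P's half-filled 3p³ is unfavourable, so Si (3p²) has the more exothermic EA.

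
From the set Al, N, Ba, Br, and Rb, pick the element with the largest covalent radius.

N is in period 2, group 15; Al is in period 3, group 13; Br is in period 4, group 17; Rb is in period 5, group 1; Ba is in period 6, group 2.
Across a period the added protons contract the valence shell; down a group each new principal shell makes the atom larger.
These span different periods and groups, so the two trends combine.
Br > N: the two effects oppose for this pair; the down-group effect wins (114 vs 71 pm).
Al > Br: period and group pull opposite ways; the across-period shift dominates (126 vs 114 pm).
Ba > Al: relative to Al, both the across-period and down-group shifts push Ba's atomic radius up.
Rb > Ba: period and group pull opposite ways; the across-period shift dominates (210 vs 196 pm).
Approximate values (pm): N 71, Al 126, Br 114, Rb 210, Ba 196.
The largest covalent radius among these belongs to Rb.

Rb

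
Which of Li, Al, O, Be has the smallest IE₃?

Al

The third ionization energy removes an electron from the +2 ion. For each element: Li²⁺ is already 1 electron into the core; Al²⁺ still has 1 valence electron; O²⁺ still has 4 valence electrons; Be²⁺ is the bare [He] core.
Core electrons are held far more tightly than valence electrons, so Li and Be top the IE_3 order.
Valence configurations: Al²⁺ [Ne]3s¹, O²⁺ [He]2s²2p².
The numbers (kJ/mol): Li 11815, Al 2745, O 5300, Be 14849.
Putting it together, IE_3: Al < O < Li < Be.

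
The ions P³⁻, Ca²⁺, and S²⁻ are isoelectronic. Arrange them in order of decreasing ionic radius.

P³⁻, S²⁻, Ca²⁺

All of these have 18 electrons, so size is governed by nuclear charge alone: the more protons, the stronger the pull on the same electron cloud, and the smaller the ion.
Nuclear charges: Ca²⁺ (Z=20), S²⁻ (Z=16), P³⁻ (Z=15).
Largest to smallest: P³⁻ > S²⁻ > Ca²⁺.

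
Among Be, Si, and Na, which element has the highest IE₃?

Be

IE_3 is the cost of taking one more electron from the +2 cation: Be²⁺ is the bare [He] core; Si²⁺ still has 2 valence electrons; Na²⁺ is already 1 electron into the core.
Breaking into a closed-shell core is much more expensive than removing a leftover valence electron — Na and Be have the largest IE_3 here.
Tabulated IE_3 (kJ/mol): Be 14849, Si 3232, Na 6910.
So the third ionization energies run Si < Na < Be.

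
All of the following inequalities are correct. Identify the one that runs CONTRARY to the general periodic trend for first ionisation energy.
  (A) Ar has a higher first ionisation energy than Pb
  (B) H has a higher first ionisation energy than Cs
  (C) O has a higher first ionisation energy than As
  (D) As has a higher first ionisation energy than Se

(D)

The general trend: first ionisation energy increases across a period and decreases down a group.
(A) Ar (period 3, group 18) vs Pb (period 6, group 14): the stated order agrees with the simple trend.
(B) H (period 1, group 1) vs Cs (period 6, group 1): the stated order agrees with the simple trend.
(C) O (period 2, group 16) vs As (period 4, group 15): the stated order agrees with the simple trend.
(D) As (period 4, group 15) vs Se (period 4, group 16): the stated order contradicts the simple trend.
The exception is (D): Se (4p⁴) ionizes more easily than half-filled As (4p³).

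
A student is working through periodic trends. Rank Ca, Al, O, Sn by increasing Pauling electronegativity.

Ca, Al, Sn, O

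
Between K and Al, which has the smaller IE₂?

Al

After 1 electron has been removed, what remains? K⁺ is the bare [Ar] core; Al⁺ still has 2 valence electrons.
Breaking into a closed-shell core is much more expensive than removing a leftover valence electron — K has the largest IE_2 here.
The numbers (kJ/mol): K 3052, Al 1817.
Hence IE_2: Al < K.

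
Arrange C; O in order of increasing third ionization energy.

After 2 electrons have been removed, what remains? C²⁺ still has 2 valence electrons; O²⁺ still has 4 valence electrons.
All are still removing valence electrons, so compare the +2 ions as you would atoms: IE_3 generally rises across a period (higher Z_eff) and falls down a group (larger shell), subject to the usual subshell exceptions.
Valence configurations: C²⁺ [He]2s², O²⁺ [He]2s²2p².
Approximate IE_3 values (kJ/mol): C 4620, O 5300.
So the third ionization energies run C < O.

C < O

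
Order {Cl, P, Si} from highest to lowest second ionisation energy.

Cl > P > Si

The second ionization energy removes an electron from the +1 ion. For each element: Cl⁺ still has 6 valence electrons; P⁺ still has 4 valence electrons; Si⁺ still has 3 valence electrons.
All are still removing valence electrons, so compare the +1 ions as you would atoms: IE_2 generally rises across a period (higher Z_eff) and falls down a group (larger shell), subject to the usual subshell exceptions.
Valence configurations: Cl⁺ [Ne]3s²3p⁴, P⁺ [Ne]3s²3p², Si⁺ [Ne]3s²3p¹.
The numbers (kJ/mol): Cl 2298, P 1907, Si 1577.
Putting it together, IE_2: Si < P < Cl.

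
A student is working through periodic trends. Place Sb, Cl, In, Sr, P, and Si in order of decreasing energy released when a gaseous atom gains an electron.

Cl > Si > Sb > P > In > Sr

Si is in period 3, group 14; P is in period 3, group 15; Cl is in period 3, group 17; Sr is in period 5, group 2; In is in period 5, group 13; Sb is in period 5, group 15.
Adding an electron releases more energy for atoms nearer the top right (short of the noble gases).
These span different periods and groups, so the two trends combine.
In > Sr: both are in period 5; the period trend gives In the larger value.
P > In: relative to In, both the across-period and down-group shifts push P's electron affinity up.
Sb > P: this pair runs against the simple trend — see the exception note.
Si > Sb: the two effects oppose for this pair; the down-group effect wins (134 vs 103 kJ/mol).
Cl > Si: both are in period 3; the period trend gives Cl the larger value.
Note the exception: Sb has a higher electron affinity than P, contrary to the simple trend — both are half-filled np³, but the pairing/repulsion penalty for the added electron shrinks as the p orbitals become larger and more diffuse down the group, and for Sb that outweighs the weaker nuclear attraction.
Note the exception: Si has a higher electron affinity than P, contrary to the simple trend — adding an electron to P's half-filled 3p³ is unfavourable, so Si (3p²) has the more exothermic EA.
Tabulated electron affinity (kJ/mol): Si 134, P 72, Cl 349, Sr 5, In 29, Sb 103.
So from highest to lowest: Cl > Si > Sb > P > In > Sr.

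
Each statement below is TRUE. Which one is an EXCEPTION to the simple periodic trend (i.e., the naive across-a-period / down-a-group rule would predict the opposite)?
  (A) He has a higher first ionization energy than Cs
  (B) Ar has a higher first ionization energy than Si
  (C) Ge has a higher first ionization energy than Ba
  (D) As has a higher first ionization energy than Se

(D)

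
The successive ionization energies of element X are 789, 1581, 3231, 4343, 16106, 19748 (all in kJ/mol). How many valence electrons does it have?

4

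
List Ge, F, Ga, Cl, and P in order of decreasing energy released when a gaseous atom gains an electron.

Cl > F > Ge > P > Ga

F is in period 2, group 17; P is in period 3, group 15; Cl is in period 3, group 17; Ga is in period 4, group 13; Ge is in period 4, group 14.
EA tends to increase across a period and decrease down a group, though the pattern is less regular than for IE or radius.
Here both period and group differ, so the two effects have to be weighed against each other.
P > Ga: both effects reinforce here, so P is clearly the higher of the two.
Ge > P: this pair runs against the simple trend — see the exception note.
F > Ge: relative to Ge, both the across-period and down-group shifts push F's electron affinity up.
Cl > F: this pair runs against the simple trend — see the exception note.
Note the exception: Ge has a higher electron affinity than P, contrary to the simple trend — adding an electron to P's half-filled np³ subshell costs electron-pairing energy.
Note the exception: Cl has a higher electron affinity than F, contrary to the simple trend — F's small 2p subshell makes the incoming electron feel strong e⁻–e⁻ repulsion, so Cl actually releases more energy on gaining an electron.
For reference (kJ/mol): F 328, P 72, Cl 349, Ga 29, Ge 119.
So from highest to lowest: Cl > F > Ge > P > Ga.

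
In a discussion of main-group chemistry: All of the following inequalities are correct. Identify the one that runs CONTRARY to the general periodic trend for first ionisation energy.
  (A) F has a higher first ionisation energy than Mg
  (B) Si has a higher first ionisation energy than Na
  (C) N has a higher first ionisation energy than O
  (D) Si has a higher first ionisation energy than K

(C)

The general trend: first ionisation energy increases across a period and decreases down a group.
(A) F (period 2, group 17) vs Mg (period 3, group 2): the stated order agrees with the simple trend.
(B) Si (period 3, group 14) vs Na (period 3, group 1): the stated order agrees with the simple trend.
(C) N (period 2, group 15) vs O (period 2, group 16): the stated order contradicts the simple trend.
(D) Si (period 3, group 14) vs K (period 4, group 1): the stated order agrees with the simple trend.
The exception is (C): pairing an electron in O's 2p⁴ costs repulsion energy, so O ionizes more easily than half-filled N (2p³).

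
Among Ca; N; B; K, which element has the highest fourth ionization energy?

B

IE_4 is the cost of taking one more electron from the +3 cation: Ca³⁺ is already 1 electron into the core; N³⁺ still has 2 valence electrons; B³⁺ is the bare [He] core; K³⁺ is already 2 electrons into the core.
Usually core removal costs more than valence removal, but here the competition is close: a tightly held n=2 valence electron can cost more to remove than an n=3 core electron, so the actual values have to decide it.
Tabulated IE_4 (kJ/mol): Ca 6491, N 7475, B 25026, K 5877.
Hence IE_4: K < Ca < N < B.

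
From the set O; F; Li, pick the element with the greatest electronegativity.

F

Li is in period 2, group 1; O is in period 2, group 16; F is in period 2, group 17.
EN rises left→right (higher Z_eff, smaller atoms) and falls top→bottom (larger, more shielded atoms).
All lie in period 2, so electronegativity increases left to right.
The greatest electronegativity among these belongs to F.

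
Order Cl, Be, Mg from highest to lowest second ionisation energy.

Cl, Be, Mg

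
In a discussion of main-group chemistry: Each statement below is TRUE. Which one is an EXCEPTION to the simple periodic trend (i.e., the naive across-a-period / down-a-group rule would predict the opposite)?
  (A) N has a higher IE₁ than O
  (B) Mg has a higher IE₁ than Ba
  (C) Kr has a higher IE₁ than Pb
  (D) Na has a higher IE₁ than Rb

The general trend: IE₁ increases across a period and decreases down a group.
(A) N (period 2, group 15) vs O (period 2, group 16): the stated order contradicts the simple trend.
(B) Mg (period 3, group 2) vs Ba (period 6, group 2): the stated order agrees with the simple trend.
(C) Kr (period 4, group 18) vs Pb (period 6, group 14): the stated order agrees with the simple trend.
(D) Na (period 3, group 1) vs Rb (period 5, group 1): the stated order agrees with the simple trend.
The exception is (A): pairing an electron in O's 2p⁴ costs repulsion energy, so O ionizes more easily than half-filled N (2p³).

(A)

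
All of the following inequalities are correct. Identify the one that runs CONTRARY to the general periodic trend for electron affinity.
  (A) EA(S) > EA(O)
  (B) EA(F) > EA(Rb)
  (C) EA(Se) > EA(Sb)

The general trend: electron affinity increases across a period and decreases down a group.
(A) S (period 3, group 16) vs O (period 2, group 16): the stated order contradicts the simple trend.
(B) F (period 2, group 17) vs Rb (period 5, group 1): the stated order agrees with the simple trend.
(C) Se (period 4, group 16) vs Sb (period 5, group 15): the stated order agrees with the simple trend.
The exception is (A): the compact 2p subshell of O repels the added electron more than S's larger 3p does.

(A)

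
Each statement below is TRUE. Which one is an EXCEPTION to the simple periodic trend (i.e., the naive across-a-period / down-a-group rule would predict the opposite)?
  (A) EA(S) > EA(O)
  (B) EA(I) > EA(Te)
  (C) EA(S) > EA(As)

The general trend: electron affinity increases across a period and decreases down a group.
(A) S (period 3, group 16) vs O (period 2, group 16): the stated order contradicts the simple trend.
(B) I (period 5, group 17) vs Te (period 5, group 16): the stated order agrees with the simple trend.
(C) S (period 3, group 16) vs As (period 4, group 15): the stated order agrees with the simple trend.
The exception is (A): the compact 2p subshell of O repels the added electron more than S's larger 3p does.

(A)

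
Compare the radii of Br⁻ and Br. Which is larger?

Br⁻

Forming Br⁻ adds 1 electron to Br. More electron–electron repulsion in the same shell, with unchanged nuclear charge, lets the cloud expand.
An anion is larger than its parent atom: Br⁻ > Br.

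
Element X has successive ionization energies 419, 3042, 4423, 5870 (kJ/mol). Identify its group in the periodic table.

Group 1

Look for the largest jump between consecutive ionization energies: IE2/IE1 ≈ 7.3, far larger than any earlier ratio.
That jump marks the point where a core electron is being removed. So the atom has 1 valence electron.
A main-group element with 1 valence electron is in group 1.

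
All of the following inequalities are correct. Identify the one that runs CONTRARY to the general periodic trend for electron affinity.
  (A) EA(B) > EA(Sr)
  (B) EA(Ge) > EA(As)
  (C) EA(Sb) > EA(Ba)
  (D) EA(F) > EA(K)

(B)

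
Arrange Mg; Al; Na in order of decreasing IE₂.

Na > Al > Mg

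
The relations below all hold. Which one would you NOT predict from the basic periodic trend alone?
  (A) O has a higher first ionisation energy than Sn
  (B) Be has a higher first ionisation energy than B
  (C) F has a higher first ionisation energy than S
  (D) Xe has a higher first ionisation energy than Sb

(B)

The general trend: first ionisation energy increases across a period and decreases down a group.
(A) O (period 2, group 16) vs Sn (period 5, group 14): the stated order agrees with the simple trend.
(B) Be (period 2, group 2) vs B (period 2, group 13): the stated order contradicts the simple trend.
(C) F (period 2, group 17) vs S (period 3, group 16): the stated order agrees with the simple trend.
(D) Xe (period 5, group 18) vs Sb (period 5, group 15): the stated order agrees with the simple trend.
The exception is (B): removing B's lone 2p electron is easier than breaking Be's filled 2s².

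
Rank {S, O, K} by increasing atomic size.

O is in period 2, group 16; S is in period 3, group 16; K is in period 4, group 1.
Moving right in a period, electrons are added to the same shell under a stronger nuclear pull, so atoms get smaller; moving down, a new shell is opened and atoms get larger.
Neither a single period nor a single group — weigh both effects.
S > O: they share group 16; the group trend gives S the larger value.
K > S: relative to S, both the across-period and down-group shifts push K's atomic radius up.
Approximate values (pm): O 63, S 103, K 196.
So from smallest to largest: O < S < K.

O < S < K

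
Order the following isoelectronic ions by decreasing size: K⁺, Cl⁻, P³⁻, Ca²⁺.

P³⁻ > Cl⁻ > K⁺ > Ca²⁺

All of these have 18 electrons, so size is governed by nuclear charge alone: the more protons, the stronger the pull on the same electron cloud, and the smaller the ion.
Nuclear charges: Ca²⁺ (Z=20), K⁺ (Z=19), Cl⁻ (Z=17), P³⁻ (Z=15).
Largest to smallest: P³⁻ > Cl⁻ > K⁺ > Ca²⁺.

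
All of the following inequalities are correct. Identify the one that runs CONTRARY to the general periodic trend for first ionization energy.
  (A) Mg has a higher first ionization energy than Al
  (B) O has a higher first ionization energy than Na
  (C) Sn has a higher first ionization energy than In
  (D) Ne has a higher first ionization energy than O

(A)

The general trend: first ionization energy increases across a period and decreases down a group.
(A) Mg (period 3, group 2) vs Al (period 3, group 13): the stated order contradicts the simple trend.
(B) O (period 2, group 16) vs Na (period 3, group 1): the stated order agrees with the simple trend.
(C) Sn (period 5, group 14) vs In (period 5, group 13): the stated order agrees with the simple trend.
(D) Ne (period 2, group 18) vs O (period 2, group 16): the stated order agrees with the simple trend.
The exception is (A): Al's single 3p electron is easier to remove than one from Mg's filled 3s².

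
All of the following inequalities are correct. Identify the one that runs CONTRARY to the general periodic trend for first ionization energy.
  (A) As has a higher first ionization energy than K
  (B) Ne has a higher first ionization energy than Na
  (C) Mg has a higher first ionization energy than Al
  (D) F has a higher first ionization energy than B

(C)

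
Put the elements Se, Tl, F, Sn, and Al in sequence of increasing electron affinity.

Tl, Al, Sn, Se, F

F is in period 2, group 17; Al is in period 3, group 13; Se is in period 4, group 16; Sn is in period 5, group 14; Tl is in period 6, group 13.
Electron affinity generally becomes more exothermic across a period toward the halogens and less exothermic down a group.
Neither a single period nor a single group — weigh both effects.
Al > Tl: they share group 13; the group trend gives Al the larger value.
Sn > Al: the two effects oppose for this pair; the across-period effect wins (107 vs 42 kJ/mol).
Se > Sn: both effects reinforce here, so Se is clearly the higher of the two.
F > Se: relative to Se, both the across-period and down-group shifts push F's electron affinity up.
Approximate values (kJ/mol): F 328, Al 42, Se 195, Sn 107, Tl 19.
So from lowest to highest: Tl < Al < Sn < Se < F.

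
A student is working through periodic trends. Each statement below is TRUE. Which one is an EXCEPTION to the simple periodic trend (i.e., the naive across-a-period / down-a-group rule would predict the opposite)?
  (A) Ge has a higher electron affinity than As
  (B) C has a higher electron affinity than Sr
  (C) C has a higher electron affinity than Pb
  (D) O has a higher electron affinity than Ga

(A)

The general trend: electron affinity increases across a period and decreases down a group.
(A) Ge (period 4, group 14) vs As (period 4, group 15): the stated order contradicts the simple trend.
(B) C (period 2, group 14) vs Sr (period 5, group 2): the stated order agrees with the simple trend.
(C) C (period 2, group 14) vs Pb (period 6, group 14): the stated order agrees with the simple trend.
(D) O (period 2, group 16) vs Ga (period 4, group 13): the stated order agrees with the simple trend.
The exception is (A): adding an electron to As's half-filled 4p³ is unfavourable, so Ge (4p²) has the more exothermic EA.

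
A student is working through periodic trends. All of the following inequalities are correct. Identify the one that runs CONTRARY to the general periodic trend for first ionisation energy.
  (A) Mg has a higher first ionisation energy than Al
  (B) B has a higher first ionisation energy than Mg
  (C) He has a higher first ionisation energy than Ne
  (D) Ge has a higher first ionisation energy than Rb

The general trend: first ionisation energy increases across a period and decreases down a group.
(A) Mg (period 3, group 2) vs Al (period 3, group 13): the stated order contradicts the simple trend.
(B) B (period 2, group 13) vs Mg (period 3, group 2): the stated order agrees with the simple trend.
(C) He (period 1, group 18) vs Ne (period 2, group 18): the stated order agrees with the simple trend.
(D) Ge (period 4, group 14) vs Rb (period 5, group 1): the stated order agrees with the simple trend.
The exception is (A): Al's single 3p electron is easier to remove than one from Mg's filled 3s².

(A)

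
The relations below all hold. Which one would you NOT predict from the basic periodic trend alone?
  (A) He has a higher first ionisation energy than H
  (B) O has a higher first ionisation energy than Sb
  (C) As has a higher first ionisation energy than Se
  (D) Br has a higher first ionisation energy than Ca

(C)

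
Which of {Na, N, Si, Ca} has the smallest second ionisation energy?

Ca

After 1 electron has been removed, what remains? Na⁺ is the bare [Ne] core; N⁺ still has 4 valence electrons; Si⁺ still has 3 valence electrons; Ca⁺ still has 1 valence electron.
Pulling an electron out of a noble-gas core costs far more than removing a remaining valence electron, so Na sits at the high end of IE_2.
Valence configurations: N⁺ [He]2s²2p², Si⁺ [Ne]3s²3p¹, Ca⁺ [Ar]4s¹.
Tabulated IE_2 (kJ/mol): Na 4562, N 2856, Si 1577, Ca 1145.
Overall IE_2 order: Ca < Si < N < Na.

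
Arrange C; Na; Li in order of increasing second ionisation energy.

Consider each +1 ion: C⁺ still has 3 valence electrons; Na⁺ is the bare [Ne] core; Li⁺ is the bare [He] core.
Core electrons are held far more tightly than valence electrons, so Na and Li top the IE_2 order.
Approximate IE_2 values (kJ/mol): C 2353, Na 4562, Li 7298.
Overall IE_2 order: C < Na < Li.

C, Na, Li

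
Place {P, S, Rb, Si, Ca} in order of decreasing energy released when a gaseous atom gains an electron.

Si is in period 3, group 14; P is in period 3, group 15; S is in period 3, group 16; Ca is in period 4, group 2; Rb is in period 5, group 1.
EA tends to increase across a period and decrease down a group, though the pattern is less regular than for IE or radius.
Neither a single period nor a single group — weigh both effects.
Rb > Ca: this pair runs against the simple trend — see the exception note.
P > Rb: both effects reinforce here, so P is clearly the higher of the two.
Si > P: this pair runs against the simple trend — see the exception note.
S > Si: both are in period 3; the period trend gives S the larger value.
Note the exception: Rb has a higher electron affinity than Ca, contrary to the simple trend — adding an electron to Ca (ns²) has to open a new, higher-energy np subshell, which is unfavourable.
Note the exception: Si has a higher electron affinity than P, contrary to the simple trend — adding an electron to P's half-filled 3p³ is unfavourable, so Si (3p²) has the more exothermic EA.
Approximate values (kJ/mol): Si 134, P 72, S 200, Ca 2, Rb 47.
So from highest to lowest: S > Si > P > Rb > Ca.

S > Si > P > Rb > Ca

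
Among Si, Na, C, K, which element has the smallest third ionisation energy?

Si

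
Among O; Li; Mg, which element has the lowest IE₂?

Mg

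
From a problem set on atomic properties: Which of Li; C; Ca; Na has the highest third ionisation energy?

After 2 electrons have been removed, what remains? Li²⁺ is already 1 electron into the core; C²⁺ still has 2 valence electrons; Ca²⁺ is the bare [Ar] core; Na²⁺ is already 1 electron into the core.
Pulling an electron out of a noble-gas core costs far more than removing a remaining valence electron, so Ca, Na and Li sit at the high end of IE_3.
Approximate IE_3 values (kJ/mol): Li 11815, C 4620, Ca 4912, Na 6910.
So the third ionization energies run C < Ca < Na < Li.

Li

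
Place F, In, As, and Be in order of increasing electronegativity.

Be is in period 2, group 2; F is in period 2, group 17; As is in period 4, group 15; In is in period 5, group 13.
Atoms toward the upper right of the periodic table pull bonding electrons most strongly.
Neither a single period nor a single group — weigh both effects.
In > Be: the two effects oppose for this pair; the across-period effect wins (1.78 vs 1.57).
As > In: relative to In, both the across-period and down-group shifts push As's electronegativity up.
F > As: both effects reinforce here, so F is clearly the higher of the two.
For reference (Pauling): Be 1.57, F 3.98, As 2.18, In 1.78.
So from lowest to highest: Be < In < As < F.

Be < In < As < F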